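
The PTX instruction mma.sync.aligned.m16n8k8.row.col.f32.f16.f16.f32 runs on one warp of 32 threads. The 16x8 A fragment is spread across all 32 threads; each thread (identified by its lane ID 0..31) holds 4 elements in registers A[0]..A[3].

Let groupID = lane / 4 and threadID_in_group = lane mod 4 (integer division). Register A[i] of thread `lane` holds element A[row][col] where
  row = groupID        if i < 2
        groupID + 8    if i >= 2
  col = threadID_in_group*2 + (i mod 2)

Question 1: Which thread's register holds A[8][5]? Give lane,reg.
2,3

r=8⇒gr=0,Rb=1  c=5⇒th=2,odd=1
L=0*4+2=2  i=1*2+1=3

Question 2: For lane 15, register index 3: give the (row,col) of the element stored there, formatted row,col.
11,7

15: gid=3,tid=3
[3] (3+8,3*2+1) = (11,7)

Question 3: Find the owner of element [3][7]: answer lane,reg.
r=3→G=3,rhi=0  c=7→T=3,p=1
L=3*4+3=15  i=0*2+1=1

15,1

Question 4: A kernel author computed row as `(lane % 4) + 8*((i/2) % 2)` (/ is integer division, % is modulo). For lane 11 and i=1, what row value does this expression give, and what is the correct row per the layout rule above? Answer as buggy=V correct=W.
buggy=3 correct=2

`(lane % 4) + 8*((i/2) % 2)`[11,1]=>3
L=11=>grp=11>>2=2, tig=11&3=3
[1]=>row 2+0=2  col 3·2+1=7
row: 3 vs 2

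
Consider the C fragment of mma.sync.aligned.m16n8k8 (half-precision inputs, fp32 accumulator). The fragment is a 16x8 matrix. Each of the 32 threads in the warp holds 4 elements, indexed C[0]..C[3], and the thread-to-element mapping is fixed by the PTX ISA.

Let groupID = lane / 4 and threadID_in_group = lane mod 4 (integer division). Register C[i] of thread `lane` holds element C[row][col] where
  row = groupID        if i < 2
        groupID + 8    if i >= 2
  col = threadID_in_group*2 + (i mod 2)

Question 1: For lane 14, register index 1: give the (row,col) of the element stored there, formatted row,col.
3,5

lane 14: g=3 (14/4), t=2 (14%4)
i=1: r=3+0=3, c=2*2+1=5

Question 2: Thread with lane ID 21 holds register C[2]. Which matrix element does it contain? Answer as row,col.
13,2

lane 21: grp=5 (21/4), tig=1 (21%4)
i=2: r=5+8=13, c=1*2+0=2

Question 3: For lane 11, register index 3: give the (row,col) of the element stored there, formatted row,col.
10,7

lane 11: g=2 (11/4), t=3 (11%4)
i=3: r=2+8=10, c=3*2+1=7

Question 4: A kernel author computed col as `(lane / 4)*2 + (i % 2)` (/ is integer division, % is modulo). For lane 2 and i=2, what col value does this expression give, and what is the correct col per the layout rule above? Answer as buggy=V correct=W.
`(lane / 4)*2 + (i % 2)`[2,2]->0
2: gid=0,tid=2
[2] (0+8,2*2+0) = (8,4)
col: 0 vs 4

buggy=0 correct=4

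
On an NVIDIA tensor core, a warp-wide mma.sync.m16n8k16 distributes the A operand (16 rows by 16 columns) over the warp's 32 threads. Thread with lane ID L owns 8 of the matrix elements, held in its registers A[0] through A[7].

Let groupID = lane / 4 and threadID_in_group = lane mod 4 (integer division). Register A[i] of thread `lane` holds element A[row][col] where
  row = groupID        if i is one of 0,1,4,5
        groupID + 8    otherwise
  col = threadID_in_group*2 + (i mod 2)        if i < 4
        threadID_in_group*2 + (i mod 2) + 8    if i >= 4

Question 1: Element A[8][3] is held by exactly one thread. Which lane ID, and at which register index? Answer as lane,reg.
1,3

r: 8->gid=0,r8=1  c: 3->c8=0,tid=1,i&1=1
L=0*4+1=1  i=0*4+1*2+1=3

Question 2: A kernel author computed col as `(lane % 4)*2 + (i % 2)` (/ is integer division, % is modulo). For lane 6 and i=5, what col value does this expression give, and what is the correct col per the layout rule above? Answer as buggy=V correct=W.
`(lane % 4)*2 + (i % 2)`[6,5]->5
lane 6: g=1 (6/4), t=2 (6%4)
i=5: r=1+0=1, c=2*2+1+8=13
col: 5 vs 13

buggy=5 correct=13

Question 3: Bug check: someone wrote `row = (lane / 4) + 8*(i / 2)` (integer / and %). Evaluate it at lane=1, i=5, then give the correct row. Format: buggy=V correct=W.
`(lane / 4) + 8*(i / 2)`[1,5]→16
lane 1: G=0 (1/4), T=1 (1%4)
i=5: r=0+0=0, c=1*2+1+8=11
row: 16 vs 0

buggy=16 correct=0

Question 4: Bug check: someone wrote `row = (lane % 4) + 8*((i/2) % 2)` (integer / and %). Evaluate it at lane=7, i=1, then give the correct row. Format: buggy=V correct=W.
`(lane % 4) + 8*((i/2) % 2)`[7,1]⇒3
7: gr=1,th=3
[1] (1+0,3*2+1+0) = (1,7)
row: 3 vs 1

buggy=3 correct=1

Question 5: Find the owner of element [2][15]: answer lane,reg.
r=2⇒gr=2,Rb=0  c=15⇒Cb=1,th=3,odd=1
L=2*4+3=11  i=1*4+0*2+1=5

11,5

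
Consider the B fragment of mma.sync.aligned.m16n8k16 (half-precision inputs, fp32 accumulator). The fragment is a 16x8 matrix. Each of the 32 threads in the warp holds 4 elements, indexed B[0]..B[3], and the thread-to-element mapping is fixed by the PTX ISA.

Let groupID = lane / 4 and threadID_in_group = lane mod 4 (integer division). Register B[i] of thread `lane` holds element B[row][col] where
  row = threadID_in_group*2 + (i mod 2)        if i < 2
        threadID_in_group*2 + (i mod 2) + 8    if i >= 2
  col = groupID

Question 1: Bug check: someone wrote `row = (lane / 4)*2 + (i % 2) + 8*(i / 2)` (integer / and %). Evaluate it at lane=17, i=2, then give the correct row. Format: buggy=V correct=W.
buggy=16 correct=10

`(lane / 4)*2 + (i % 2) + 8*(i / 2)`[17,2]⇒16
lane 17⇒17/4=4, 17 mod 4=1
i=2  r:2·1+0+8⇒10  c:4
row: 16 vs 10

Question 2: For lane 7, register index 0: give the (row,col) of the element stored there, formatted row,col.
6,1

L=7⇒gr=7>>2=1, th=7&3=3
[0]⇒row 3·2+0+0=6  col gr=1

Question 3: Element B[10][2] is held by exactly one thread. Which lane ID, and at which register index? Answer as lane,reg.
9,2

c:2=>grp=2  r:10=>rB=1,tig=1,lo=0
L=2*4+1=9  i=1*2+0=2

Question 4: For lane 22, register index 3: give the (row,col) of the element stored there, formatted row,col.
13,5

lane 22->22/4=5, 22 mod 4=2
i=3  r:2·2+1+8->13  c:5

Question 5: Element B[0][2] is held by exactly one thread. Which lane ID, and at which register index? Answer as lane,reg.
8,0

c=2⇒gr=2  r=0⇒Rb=0,th=0,odd=0
L=2*4+0=8  i=0*2+0=0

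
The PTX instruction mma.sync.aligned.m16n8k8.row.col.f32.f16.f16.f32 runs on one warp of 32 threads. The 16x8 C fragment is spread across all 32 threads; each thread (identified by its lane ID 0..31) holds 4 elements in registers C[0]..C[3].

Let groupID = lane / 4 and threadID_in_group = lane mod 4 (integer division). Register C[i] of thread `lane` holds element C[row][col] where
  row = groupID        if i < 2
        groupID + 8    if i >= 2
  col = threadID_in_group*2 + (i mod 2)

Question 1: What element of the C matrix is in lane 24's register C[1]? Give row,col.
6,1

24: g=6,t=0
[1] (6+0,0*2+1) = (6,1)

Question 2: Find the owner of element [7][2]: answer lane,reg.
29,0

r=7⇒gr=7,Rb=0  c=2⇒th=1,odd=0
L=7*4+1=29  i=0*2+0=0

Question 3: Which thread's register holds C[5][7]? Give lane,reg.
23,1

r: 5->gid=5,r8=0  c: 7->tid=3,i&1=1
L=5*4+3=23  i=0*2+1=1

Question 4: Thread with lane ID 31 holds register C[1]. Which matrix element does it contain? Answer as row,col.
7,7

lane 31: G=7 (31/4), T=3 (31%4)
i=1: r=7+0=7, c=3*2+1=7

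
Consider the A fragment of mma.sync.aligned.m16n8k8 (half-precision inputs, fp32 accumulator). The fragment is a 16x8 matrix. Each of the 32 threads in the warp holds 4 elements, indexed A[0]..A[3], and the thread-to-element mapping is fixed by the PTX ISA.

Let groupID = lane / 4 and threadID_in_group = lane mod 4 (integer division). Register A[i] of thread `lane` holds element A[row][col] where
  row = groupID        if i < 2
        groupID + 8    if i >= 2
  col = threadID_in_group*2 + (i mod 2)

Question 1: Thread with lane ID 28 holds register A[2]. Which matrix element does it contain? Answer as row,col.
15,0

lane 28: g=7 (28/4), t=0 (28%4)
i=2: r=7+8=15, c=0*2+0=0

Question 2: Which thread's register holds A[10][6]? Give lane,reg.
r:10=>grp=2,rB=1  c:6=>tig=3,lo=0
L=2*4+3=11  i=1*2+0=2

11,2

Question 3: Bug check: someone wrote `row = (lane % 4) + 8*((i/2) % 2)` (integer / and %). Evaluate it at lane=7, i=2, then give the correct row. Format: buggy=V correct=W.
`(lane % 4) + 8*((i/2) % 2)`[7,2]⇒11
lane 7: gr=1 (7/4), th=3 (7%4)
i=2: r=1+8=9, c=3*2+0=6
row: 11 vs 9

buggy=11 correct=9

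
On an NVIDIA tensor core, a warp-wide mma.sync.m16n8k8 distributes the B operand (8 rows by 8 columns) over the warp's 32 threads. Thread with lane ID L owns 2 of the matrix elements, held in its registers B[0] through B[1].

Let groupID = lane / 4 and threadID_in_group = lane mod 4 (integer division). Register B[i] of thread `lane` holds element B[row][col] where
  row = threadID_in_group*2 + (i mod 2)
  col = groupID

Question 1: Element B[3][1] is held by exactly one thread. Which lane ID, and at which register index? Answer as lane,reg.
5,1

c=1→G=1  r=3→T=1,p=1
L=1*4+1=5  i=1=1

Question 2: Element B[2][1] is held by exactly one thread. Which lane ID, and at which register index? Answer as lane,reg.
5,0

c=1→G=1  r=2→T=1,p=0
L=1*4+1=5  i=0=0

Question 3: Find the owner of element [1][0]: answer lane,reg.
c: 0->gid=0  r: 1->tid=0,i&1=1
L=0*4+0=0  i=1=1

0,1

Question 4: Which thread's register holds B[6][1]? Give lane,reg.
7,0

c=1->g=1  r=6->t=3,b0=0
L=1*4+3=7  i=0=0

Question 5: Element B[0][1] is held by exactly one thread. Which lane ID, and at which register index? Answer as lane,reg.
c=1→G=1  r=0→T=0,p=0
L=1*4+0=4  i=0=0

4,0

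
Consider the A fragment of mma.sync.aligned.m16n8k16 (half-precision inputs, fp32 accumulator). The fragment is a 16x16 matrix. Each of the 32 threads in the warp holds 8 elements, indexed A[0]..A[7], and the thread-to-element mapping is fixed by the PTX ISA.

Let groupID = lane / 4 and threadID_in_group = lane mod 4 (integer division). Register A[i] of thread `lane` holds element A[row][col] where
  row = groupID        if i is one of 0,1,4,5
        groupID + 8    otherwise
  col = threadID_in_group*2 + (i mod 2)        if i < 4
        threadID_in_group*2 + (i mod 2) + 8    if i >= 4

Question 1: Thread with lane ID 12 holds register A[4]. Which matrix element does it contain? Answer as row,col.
L=12->g=12>>2=3, t=12&3=0
[4]->row 3+0=3  col 0·2+0+8=8

3,8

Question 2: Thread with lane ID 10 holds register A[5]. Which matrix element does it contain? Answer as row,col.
2,13

lane 10→10/4=2, 10 mod 4=2
i=5  r:2+0→2  c:2·2+1+8→13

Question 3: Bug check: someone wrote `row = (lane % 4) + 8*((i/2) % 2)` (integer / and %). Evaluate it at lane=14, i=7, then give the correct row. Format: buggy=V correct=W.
buggy=10 correct=11

`(lane % 4) + 8*((i/2) % 2)`[14,7]->10
lane 14->14/4=3, 14 mod 4=2
i=7  r:3+8->11  c:2·2+1+8->13
row: 10 vs 11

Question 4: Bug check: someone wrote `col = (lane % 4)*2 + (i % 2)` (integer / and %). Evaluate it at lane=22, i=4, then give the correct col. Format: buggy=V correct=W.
`(lane % 4)*2 + (i % 2)`[22,4]->4
22: g=5,t=2
[4] (5+0,2*2+0+8) = (5,12)
col: 4 vs 12

buggy=4 correct=12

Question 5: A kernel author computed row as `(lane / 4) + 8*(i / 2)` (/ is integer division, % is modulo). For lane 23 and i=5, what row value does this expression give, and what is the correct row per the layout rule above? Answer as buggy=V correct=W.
`(lane / 4) + 8*(i / 2)`[23,5]->21
L=23->g=23>>2=5, t=23&3=3
[5]->row 5+0=5  col 3·2+1+8=15
row: 21 vs 5

buggy=21 correct=5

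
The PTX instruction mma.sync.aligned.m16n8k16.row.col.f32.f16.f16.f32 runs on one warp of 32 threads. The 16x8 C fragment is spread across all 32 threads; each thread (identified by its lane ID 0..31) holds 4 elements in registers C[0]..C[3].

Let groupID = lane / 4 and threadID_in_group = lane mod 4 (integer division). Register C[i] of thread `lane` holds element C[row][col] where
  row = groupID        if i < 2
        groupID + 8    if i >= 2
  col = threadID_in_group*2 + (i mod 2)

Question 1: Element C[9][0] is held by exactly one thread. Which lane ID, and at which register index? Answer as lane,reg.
r:9=>grp=1,rB=1  c:0=>tig=0,lo=0
L=1*4+0=4  i=1*2+0=2

4,2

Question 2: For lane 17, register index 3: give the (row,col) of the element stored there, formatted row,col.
lane 17⇒17/4=4, 17 mod 4=1
i=3  r:4+8⇒12  c:2·1+1⇒3

12,3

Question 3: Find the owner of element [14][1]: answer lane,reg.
r:14=>grp=6,rB=1  c:1=>tig=0,lo=1
L=6*4+0=24  i=1*2+1=3

24,3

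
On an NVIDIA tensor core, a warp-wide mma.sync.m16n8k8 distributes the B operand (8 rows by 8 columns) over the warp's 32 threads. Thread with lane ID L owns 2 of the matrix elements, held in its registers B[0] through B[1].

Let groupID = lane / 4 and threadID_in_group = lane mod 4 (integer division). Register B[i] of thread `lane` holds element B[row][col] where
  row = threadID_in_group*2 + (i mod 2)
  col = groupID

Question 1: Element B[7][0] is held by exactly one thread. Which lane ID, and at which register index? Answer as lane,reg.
c=0⇒gr=0  r=7⇒th=3,odd=1
L=0*4+3=3  i=1=1

3,1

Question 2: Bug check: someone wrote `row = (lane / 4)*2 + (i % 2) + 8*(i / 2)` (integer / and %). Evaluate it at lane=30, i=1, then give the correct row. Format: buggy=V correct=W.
buggy=15 correct=5

`(lane / 4)*2 + (i % 2) + 8*(i / 2)`[30,1]⇒15
L=30⇒gr=30>>2=7, th=30&3=2
[1]⇒row 2·2+1=5  col gr=7
row: 15 vs 5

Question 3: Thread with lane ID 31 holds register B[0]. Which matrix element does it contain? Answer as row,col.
31: grp=7,tig=3
[0] (3*2+0,7) = (6,7)

6,7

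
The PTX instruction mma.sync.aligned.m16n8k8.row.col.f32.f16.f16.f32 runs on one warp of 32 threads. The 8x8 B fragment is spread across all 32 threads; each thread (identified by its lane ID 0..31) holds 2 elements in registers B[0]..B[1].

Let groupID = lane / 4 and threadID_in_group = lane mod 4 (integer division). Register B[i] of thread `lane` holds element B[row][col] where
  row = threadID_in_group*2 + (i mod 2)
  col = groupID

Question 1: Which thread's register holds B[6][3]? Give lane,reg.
c:3=>grp=3  r:6=>tig=3,lo=0
L=3*4+3=15  i=0=0

15,0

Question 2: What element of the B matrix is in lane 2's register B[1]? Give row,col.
lane 2: gid=0 (2/4), tid=2 (2%4)
i=1: r=2*2+1=5, c=gid=0

5,0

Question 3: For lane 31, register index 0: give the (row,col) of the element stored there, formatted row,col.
6,7

lane 31: g=7 (31/4), t=3 (31%4)
i=0: r=3*2+0=6, c=g=7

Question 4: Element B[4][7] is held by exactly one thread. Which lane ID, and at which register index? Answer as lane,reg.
30,0

c=7⇒gr=7  r=4⇒th=2,odd=0
L=7*4+2=30  i=0=0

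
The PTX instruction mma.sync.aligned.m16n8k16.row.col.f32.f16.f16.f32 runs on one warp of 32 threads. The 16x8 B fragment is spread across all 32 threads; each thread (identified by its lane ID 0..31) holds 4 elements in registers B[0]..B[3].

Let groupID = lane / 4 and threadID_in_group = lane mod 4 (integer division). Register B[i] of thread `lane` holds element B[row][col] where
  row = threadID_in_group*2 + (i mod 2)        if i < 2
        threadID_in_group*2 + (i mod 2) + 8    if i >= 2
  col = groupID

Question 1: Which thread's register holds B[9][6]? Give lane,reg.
c: 6->gid=6  r: 9->r8=1,tid=0,i&1=1
L=6*4+0=24  i=1*2+1=3

24,3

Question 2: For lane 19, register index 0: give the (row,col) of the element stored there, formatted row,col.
lane 19->19/4=4, 19 mod 4=3
i=0  r:2·3+0+0->6  c:4

6,4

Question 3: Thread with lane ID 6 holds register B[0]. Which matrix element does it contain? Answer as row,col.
L=6->gid=6>>2=1, tid=6&3=2
[0]->row 2·2+0+0=4  col gid=1

4,1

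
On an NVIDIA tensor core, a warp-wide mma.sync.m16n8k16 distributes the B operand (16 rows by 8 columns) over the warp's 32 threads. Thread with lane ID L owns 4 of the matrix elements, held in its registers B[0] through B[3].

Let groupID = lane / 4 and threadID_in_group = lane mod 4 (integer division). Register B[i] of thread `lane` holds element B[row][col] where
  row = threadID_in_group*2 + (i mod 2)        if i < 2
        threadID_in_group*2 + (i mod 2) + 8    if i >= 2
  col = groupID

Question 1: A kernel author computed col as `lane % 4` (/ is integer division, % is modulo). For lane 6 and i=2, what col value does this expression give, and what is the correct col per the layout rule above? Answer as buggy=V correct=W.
buggy=2 correct=1

`lane % 4`[6,2]⇒2
6: gr=1,th=2
[2] (2*2+0+8,1) = (12,1)
col: 2 vs 1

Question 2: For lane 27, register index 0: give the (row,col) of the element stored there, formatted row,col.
6,6

lane 27=>27/4=6, 27 mod 4=3
i=0  r:2·3+0+0=>6  c:6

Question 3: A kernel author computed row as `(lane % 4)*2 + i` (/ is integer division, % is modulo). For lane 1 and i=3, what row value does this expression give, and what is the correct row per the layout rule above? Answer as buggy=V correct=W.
buggy=5 correct=11

`(lane % 4)*2 + i`[1,3]=>5
lane 1=>1/4=0, 1 mod 4=1
i=3  r:2·1+1+8=>11  c:0
row: 5 vs 11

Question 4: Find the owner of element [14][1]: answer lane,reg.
c: 1->gid=1  r: 14->r8=1,tid=3,i&1=0
L=1*4+3=7  i=1*2+0=2

7,2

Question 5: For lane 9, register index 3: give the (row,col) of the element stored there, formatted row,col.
lane 9→9/4=2, 9 mod 4=1
i=3  r:2·1+1+8→11  c:2

11,2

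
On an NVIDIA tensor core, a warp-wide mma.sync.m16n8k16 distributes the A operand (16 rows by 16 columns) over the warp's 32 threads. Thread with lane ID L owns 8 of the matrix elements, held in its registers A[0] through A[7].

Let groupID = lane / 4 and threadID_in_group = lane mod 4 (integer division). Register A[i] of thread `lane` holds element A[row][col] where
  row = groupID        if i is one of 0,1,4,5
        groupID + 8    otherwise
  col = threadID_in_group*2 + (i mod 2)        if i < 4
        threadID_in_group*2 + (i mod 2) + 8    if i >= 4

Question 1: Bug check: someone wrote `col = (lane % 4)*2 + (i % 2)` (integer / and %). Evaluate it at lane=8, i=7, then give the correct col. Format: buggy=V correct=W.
buggy=1 correct=9

`(lane % 4)*2 + (i % 2)`[8,7]->1
L=8->gid=8>>2=2, tid=8&3=0
[7]->row 2+8=10  col 0·2+1+8=9
col: 1 vs 9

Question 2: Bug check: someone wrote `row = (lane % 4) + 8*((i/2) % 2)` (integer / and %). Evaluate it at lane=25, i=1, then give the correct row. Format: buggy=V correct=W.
`(lane % 4) + 8*((i/2) % 2)`[25,1]→1
lane 25: G=6 (25/4), T=1 (25%4)
i=1: r=6+0=6, c=1*2+1+0=3
row: 1 vs 6

buggy=1 correct=6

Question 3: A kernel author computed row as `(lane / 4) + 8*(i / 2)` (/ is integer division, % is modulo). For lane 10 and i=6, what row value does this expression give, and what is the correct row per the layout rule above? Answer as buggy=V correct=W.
`(lane / 4) + 8*(i / 2)`[10,6]->26
L=10->g=10>>2=2, t=10&3=2
[6]->row 2+8=10  col 2·2+0+8=12
row: 26 vs 10

buggy=26 correct=10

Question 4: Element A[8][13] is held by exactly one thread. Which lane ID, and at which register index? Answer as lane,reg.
r=8→G=0,rhi=1  c=13→chi=1,T=2,p=1
L=0*4+2=2  i=1*4+1*2+1=7

2,7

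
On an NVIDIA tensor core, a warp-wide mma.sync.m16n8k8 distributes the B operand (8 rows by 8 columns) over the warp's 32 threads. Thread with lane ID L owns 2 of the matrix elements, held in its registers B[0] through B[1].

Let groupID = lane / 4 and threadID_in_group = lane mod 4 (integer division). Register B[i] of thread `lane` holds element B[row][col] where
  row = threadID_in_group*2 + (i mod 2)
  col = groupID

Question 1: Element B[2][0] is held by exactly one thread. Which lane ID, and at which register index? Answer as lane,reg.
1,0

c: 0->gid=0  r: 2->tid=1,i&1=0
L=0*4+1=1  i=0=0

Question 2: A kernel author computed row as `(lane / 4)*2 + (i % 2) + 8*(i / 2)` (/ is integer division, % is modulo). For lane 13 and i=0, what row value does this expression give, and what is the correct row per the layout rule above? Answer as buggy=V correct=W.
`(lane / 4)*2 + (i % 2) + 8*(i / 2)`[13,0]=>6
L=13=>grp=13>>2=3, tig=13&3=1
[0]=>row 1·2+0=2  col grp=3
row: 6 vs 2

buggy=6 correct=2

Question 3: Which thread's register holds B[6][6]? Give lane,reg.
c=6→G=6  r=6→T=3,p=0
L=6*4+3=27  i=0=0

27,0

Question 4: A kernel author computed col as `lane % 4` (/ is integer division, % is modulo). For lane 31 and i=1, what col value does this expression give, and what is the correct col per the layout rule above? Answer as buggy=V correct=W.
buggy=3 correct=7

`lane % 4`[31,1]⇒3
L=31⇒gr=31>>2=7, th=31&3=3
[1]⇒row 3·2+1=7  col gr=7
col: 3 vs 7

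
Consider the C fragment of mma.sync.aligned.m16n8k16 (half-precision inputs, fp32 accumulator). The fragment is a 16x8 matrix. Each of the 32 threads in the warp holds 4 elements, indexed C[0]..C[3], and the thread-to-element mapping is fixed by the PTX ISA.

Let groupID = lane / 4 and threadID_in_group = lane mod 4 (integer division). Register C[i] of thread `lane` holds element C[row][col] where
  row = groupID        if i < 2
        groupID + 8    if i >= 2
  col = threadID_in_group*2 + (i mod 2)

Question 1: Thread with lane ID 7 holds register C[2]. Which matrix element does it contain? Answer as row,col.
9,6

lane 7=>7/4=1, 7 mod 4=3
i=2  r:1+8=>9  c:2·3+0=>6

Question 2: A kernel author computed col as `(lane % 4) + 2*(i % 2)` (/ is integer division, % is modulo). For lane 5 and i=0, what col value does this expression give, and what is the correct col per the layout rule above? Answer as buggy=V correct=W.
buggy=1 correct=2

`(lane % 4) + 2*(i % 2)`[5,0]->1
5: gid=1,tid=1
[0] (1+0,1*2+0) = (1,2)
col: 1 vs 2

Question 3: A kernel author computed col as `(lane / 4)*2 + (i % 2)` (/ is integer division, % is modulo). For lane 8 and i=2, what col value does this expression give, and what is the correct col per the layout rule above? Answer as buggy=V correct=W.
buggy=4 correct=0

`(lane / 4)*2 + (i % 2)`[8,2]=>4
lane 8=>8/4=2, 8 mod 4=0
i=2  r:2+8=>10  c:2·0+0=>0
col: 4 vs 0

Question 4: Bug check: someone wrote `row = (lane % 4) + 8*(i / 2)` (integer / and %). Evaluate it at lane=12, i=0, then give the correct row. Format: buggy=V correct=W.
`(lane % 4) + 8*(i / 2)`[12,0]⇒0
lane 12⇒12/4=3, 12 mod 4=0
i=0  r:3+0⇒3  c:2·0+0⇒0
row: 0 vs 3

buggy=0 correct=3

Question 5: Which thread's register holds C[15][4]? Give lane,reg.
30,2

r=15⇒gr=7,Rb=1  c=4⇒th=2,odd=0
L=7*4+2=30  i=1*2+0=2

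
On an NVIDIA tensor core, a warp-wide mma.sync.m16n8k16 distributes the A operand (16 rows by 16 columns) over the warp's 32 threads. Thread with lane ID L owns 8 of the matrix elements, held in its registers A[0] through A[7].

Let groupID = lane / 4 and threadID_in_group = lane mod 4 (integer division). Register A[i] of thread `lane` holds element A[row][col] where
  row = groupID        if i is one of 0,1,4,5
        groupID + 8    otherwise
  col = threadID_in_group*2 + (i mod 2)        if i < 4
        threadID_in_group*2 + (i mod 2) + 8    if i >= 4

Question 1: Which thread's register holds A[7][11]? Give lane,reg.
29,5

r:7=>grp=7,rB=0  c:11=>cB=1,tig=1,lo=1
L=7*4+1=29  i=1*4+0*2+1=5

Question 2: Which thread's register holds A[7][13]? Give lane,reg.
30,5

r=7⇒gr=7,Rb=0  c=13⇒Cb=1,th=2,odd=1
L=7*4+2=30  i=1*4+0*2+1=5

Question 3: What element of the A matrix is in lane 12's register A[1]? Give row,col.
3,1

lane 12: gr=3 (12/4), th=0 (12%4)
i=1: r=3+0=3, c=0*2+1+0=1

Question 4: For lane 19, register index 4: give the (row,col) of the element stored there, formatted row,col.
4,14

19: G=4,T=3
[4] (4+0,3*2+0+8) = (4,14)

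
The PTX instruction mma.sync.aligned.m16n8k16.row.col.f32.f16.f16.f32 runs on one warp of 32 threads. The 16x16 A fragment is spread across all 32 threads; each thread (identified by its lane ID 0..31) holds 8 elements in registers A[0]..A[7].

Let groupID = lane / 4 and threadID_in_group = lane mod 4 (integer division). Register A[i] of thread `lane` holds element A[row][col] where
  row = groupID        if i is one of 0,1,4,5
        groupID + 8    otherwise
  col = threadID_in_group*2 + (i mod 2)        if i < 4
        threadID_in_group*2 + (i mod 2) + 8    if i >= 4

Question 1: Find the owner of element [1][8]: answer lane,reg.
4,4

r:1=>grp=1,rB=0  c:8=>cB=1,tig=0,lo=0
L=1*4+0=4  i=1*4+0*2+0=4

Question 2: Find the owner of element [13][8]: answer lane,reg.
r:13=>grp=5,rB=1  c:8=>cB=1,tig=0,lo=0
L=5*4+0=20  i=1*4+1*2+0=6

20,6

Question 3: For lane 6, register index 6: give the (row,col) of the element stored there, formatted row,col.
9,12

lane 6: grp=1 (6/4), tig=2 (6%4)
i=6: r=1+8=9, c=2*2+0+8=12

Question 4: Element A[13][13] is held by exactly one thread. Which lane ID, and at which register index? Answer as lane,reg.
22,7

r:13=>grp=5,rB=1  c:13=>cB=1,tig=2,lo=1
L=5*4+2=22  i=1*4+1*2+1=7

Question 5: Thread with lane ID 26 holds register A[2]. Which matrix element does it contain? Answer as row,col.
14,4

lane 26: G=6 (26/4), T=2 (26%4)
i=2: r=6+8=14, c=2*2+0+0=4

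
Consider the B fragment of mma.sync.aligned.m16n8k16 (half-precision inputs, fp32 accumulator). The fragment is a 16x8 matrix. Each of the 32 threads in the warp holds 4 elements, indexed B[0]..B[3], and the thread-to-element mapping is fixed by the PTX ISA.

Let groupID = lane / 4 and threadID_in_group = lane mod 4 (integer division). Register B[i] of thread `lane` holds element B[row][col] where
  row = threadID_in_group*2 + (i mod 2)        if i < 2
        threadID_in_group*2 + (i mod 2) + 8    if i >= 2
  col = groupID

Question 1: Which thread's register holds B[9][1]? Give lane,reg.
4,3

c=1⇒gr=1  r=9⇒Rb=1,th=0,odd=1
L=1*4+0=4  i=1*2+1=3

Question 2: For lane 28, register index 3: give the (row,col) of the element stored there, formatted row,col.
9,7

28: gid=7,tid=0
[3] (0*2+1+8,7) = (9,7)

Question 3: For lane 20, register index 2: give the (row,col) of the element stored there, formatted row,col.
lane 20→20/4=5, 20 mod 4=0
i=2  r:2·0+0+8→8  c:5

8,5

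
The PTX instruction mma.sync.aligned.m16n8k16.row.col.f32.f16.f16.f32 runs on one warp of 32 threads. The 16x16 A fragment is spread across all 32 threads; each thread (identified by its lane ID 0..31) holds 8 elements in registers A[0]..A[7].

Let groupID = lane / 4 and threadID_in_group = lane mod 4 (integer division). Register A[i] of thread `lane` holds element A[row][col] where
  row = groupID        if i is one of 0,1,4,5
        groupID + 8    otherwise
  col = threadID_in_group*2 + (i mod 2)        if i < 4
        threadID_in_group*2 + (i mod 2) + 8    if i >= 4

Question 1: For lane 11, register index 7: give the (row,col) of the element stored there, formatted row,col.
10,15

L=11->gid=11>>2=2, tid=11&3=3
[7]->row 2+8=10  col 3·2+1+8=15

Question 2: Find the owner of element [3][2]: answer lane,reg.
r: 3->gid=3,r8=0  c: 2->c8=0,tid=1,i&1=0
L=3*4+1=13  i=0*4+0*2+0=0

13,0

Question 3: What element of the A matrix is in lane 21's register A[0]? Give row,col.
5,2

21: g=5,t=1
[0] (5+0,1*2+0+0) = (5,2)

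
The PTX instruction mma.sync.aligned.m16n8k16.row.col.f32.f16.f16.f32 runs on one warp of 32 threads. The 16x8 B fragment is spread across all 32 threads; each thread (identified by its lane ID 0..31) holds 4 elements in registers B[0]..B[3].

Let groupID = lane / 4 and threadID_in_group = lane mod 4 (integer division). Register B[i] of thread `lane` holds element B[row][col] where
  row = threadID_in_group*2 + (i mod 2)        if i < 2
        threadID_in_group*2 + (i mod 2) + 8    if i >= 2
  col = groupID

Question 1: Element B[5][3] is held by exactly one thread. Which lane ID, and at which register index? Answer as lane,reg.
c=3->g=3  r=5->rb=0,t=2,b0=1
L=3*4+2=14  i=0*2+1=1

14,1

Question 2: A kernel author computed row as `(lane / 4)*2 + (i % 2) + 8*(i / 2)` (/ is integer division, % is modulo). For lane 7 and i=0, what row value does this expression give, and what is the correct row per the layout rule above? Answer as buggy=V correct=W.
`(lane / 4)*2 + (i % 2) + 8*(i / 2)`[7,0]⇒2
7: gr=1,th=3
[0] (3*2+0+0,1) = (6,1)
row: 2 vs 6

buggy=2 correct=6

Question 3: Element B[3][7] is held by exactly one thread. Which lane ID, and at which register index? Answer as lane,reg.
c: 7->gid=7  r: 3->r8=0,tid=1,i&1=1
L=7*4+1=29  i=0*2+1=1

29,1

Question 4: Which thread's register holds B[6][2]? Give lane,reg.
11,0

c: 2->gid=2  r: 6->r8=0,tid=3,i&1=0
L=2*4+3=11  i=0*2+0=0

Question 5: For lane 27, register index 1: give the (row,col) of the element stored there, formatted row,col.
L=27->gid=27>>2=6, tid=27&3=3
[1]->row 3·2+1+0=7  col gid=6

7,6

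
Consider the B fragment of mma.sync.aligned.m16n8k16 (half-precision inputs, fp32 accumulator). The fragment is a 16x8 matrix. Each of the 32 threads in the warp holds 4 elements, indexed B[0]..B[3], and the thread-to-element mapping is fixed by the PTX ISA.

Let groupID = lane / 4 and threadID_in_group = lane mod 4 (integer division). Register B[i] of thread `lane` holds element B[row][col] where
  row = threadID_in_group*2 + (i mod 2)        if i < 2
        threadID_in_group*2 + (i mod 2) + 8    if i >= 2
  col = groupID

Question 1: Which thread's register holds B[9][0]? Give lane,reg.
0,3

c=0->g=0  r=9->rb=1,t=0,b0=1
L=0*4+0=0  i=1*2+1=3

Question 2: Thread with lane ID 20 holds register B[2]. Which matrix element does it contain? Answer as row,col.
20: g=5,t=0
[2] (0*2+0+8,5) = (8,5)

8,5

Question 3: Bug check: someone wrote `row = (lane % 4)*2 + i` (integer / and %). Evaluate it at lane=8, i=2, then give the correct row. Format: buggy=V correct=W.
`(lane % 4)*2 + i`[8,2]->2
lane 8->8/4=2, 8 mod 4=0
i=2  r:2·0+0+8->8  c:2
row: 2 vs 8

buggy=2 correct=8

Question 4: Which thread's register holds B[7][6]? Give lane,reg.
27,1

c=6⇒gr=6  r=7⇒Rb=0,th=3,odd=1
L=6*4+3=27  i=0*2+1=1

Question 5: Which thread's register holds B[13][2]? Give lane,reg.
10,3

c=2⇒gr=2  r=13⇒Rb=1,th=2,odd=1
L=2*4+2=10  i=1*2+1=3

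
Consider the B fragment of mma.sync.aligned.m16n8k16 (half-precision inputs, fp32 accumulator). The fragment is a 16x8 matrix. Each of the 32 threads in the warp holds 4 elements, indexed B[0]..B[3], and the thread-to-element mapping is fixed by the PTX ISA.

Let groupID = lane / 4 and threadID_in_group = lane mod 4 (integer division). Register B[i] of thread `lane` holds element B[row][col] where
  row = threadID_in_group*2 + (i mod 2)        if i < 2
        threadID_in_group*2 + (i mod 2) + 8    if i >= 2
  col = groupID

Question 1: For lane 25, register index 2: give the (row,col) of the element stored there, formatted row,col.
25: gid=6,tid=1
[2] (1*2+0+8,6) = (10,6)

10,6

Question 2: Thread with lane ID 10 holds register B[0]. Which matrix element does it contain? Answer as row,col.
4,2

L=10=>grp=10>>2=2, tig=10&3=2
[0]=>row 2·2+0+0=4  col grp=2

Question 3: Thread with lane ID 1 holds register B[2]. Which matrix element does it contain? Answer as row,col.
10,0

L=1=>grp=1>>2=0, tig=1&3=1
[2]=>row 1·2+0+8=10  col grp=0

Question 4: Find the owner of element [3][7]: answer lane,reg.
c=7→G=7  r=3→rhi=0,T=1,p=1
L=7*4+1=29  i=0*2+1=1

29,1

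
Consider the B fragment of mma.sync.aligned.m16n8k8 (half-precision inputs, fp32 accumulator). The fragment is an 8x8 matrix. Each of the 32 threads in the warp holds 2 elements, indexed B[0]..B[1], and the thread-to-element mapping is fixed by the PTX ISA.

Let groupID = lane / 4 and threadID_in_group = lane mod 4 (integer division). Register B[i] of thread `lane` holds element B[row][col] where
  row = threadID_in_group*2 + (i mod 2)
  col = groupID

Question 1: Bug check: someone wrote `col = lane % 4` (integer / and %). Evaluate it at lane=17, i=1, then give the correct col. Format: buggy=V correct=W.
`lane % 4`[17,1]->1
lane 17->17/4=4, 17 mod 4=1
i=1  r:2·1+1->3  c:4
col: 1 vs 4

buggy=1 correct=4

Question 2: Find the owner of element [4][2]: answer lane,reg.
10,0

c: 2->gid=2  r: 4->tid=2,i&1=0
L=2*4+2=10  i=0=0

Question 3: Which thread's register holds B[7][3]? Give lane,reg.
15,1

c=3->g=3  r=7->t=3,b0=1
L=3*4+3=15  i=1=1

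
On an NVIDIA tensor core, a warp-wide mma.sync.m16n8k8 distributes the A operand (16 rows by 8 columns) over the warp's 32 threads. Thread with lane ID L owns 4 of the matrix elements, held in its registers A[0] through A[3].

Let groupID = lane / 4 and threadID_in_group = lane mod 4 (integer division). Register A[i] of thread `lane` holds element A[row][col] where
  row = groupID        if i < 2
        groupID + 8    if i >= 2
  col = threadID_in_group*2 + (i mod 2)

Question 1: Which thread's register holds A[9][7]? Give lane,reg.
r=9→G=1,rhi=1  c=7→T=3,p=1
L=1*4+3=7  i=1*2+1=3

7,3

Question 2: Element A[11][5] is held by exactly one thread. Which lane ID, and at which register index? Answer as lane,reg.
r=11→G=3,rhi=1  c=5→T=2,p=1
L=3*4+2=14  i=1*2+1=3

14,3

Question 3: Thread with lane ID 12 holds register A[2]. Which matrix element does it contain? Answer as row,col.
11,0

lane 12⇒12/4=3, 12 mod 4=0
i=2  r:3+8⇒11  c:2·0+0⇒0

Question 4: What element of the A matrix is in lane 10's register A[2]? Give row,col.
10,4

lane 10: g=2 (10/4), t=2 (10%4)
i=2: r=2+8=10, c=2*2+0=4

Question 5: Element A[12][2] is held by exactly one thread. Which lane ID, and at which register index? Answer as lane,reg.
17,2

r=12⇒gr=4,Rb=1  c=2⇒th=1,odd=0
L=4*4+1=17  i=1*2+0=2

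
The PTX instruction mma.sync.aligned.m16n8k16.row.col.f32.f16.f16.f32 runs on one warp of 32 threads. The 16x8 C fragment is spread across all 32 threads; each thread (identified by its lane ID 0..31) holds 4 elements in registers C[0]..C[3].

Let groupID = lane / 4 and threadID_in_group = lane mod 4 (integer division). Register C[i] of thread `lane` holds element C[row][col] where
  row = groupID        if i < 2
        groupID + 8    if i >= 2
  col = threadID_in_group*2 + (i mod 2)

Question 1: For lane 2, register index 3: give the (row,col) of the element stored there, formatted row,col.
8,5

lane 2→2/4=0, 2 mod 4=2
i=3  r:0+8→8  c:2·2+1→5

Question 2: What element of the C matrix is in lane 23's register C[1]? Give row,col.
23: gid=5,tid=3
[1] (5+0,3*2+1) = (5,7)

5,7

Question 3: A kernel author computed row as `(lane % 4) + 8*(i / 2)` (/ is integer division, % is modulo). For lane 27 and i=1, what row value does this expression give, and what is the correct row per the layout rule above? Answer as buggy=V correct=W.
`(lane % 4) + 8*(i / 2)`[27,1]->3
lane 27: gid=6 (27/4), tid=3 (27%4)
i=1: r=6+0=6, c=3*2+1=7
row: 3 vs 6

buggy=3 correct=6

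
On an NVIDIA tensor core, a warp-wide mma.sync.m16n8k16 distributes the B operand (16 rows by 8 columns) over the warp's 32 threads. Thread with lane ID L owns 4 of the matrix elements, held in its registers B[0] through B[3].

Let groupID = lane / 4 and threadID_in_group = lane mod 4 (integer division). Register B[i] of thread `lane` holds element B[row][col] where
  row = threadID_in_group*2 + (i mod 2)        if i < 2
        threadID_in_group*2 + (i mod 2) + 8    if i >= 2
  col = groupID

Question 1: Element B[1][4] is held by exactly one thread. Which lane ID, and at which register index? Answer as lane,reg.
c=4→G=4  r=1→rhi=0,T=0,p=1
L=4*4+0=16  i=0*2+1=1

16,1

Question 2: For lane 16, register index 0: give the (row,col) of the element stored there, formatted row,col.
0,4

L=16->gid=16>>2=4, tid=16&3=0
[0]->row 0·2+0+0=0  col gid=4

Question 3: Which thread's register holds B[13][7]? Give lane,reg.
30,3

c=7→G=7  r=13→rhi=1,T=2,p=1
L=7*4+2=30  i=1*2+1=3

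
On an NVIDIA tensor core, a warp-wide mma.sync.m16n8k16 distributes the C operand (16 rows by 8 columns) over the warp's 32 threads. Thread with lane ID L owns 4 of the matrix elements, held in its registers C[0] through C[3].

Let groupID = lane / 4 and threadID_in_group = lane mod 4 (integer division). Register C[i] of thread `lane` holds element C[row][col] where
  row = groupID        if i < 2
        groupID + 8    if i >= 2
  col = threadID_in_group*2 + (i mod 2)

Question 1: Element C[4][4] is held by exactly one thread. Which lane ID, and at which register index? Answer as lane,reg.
18,0

r=4→G=4,rhi=0  c=4→T=2,p=0
L=4*4+2=18  i=0*2+0=0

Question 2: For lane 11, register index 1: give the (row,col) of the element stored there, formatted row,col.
lane 11: grp=2 (11/4), tig=3 (11%4)
i=1: r=2+0=2, c=3*2+1=7

2,7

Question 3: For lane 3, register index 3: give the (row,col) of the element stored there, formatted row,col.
8,7

3: gid=0,tid=3
[3] (0+8,3*2+1) = (8,7)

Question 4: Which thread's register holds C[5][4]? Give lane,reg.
22,0

r:5=>grp=5,rB=0  c:4=>tig=2,lo=0
L=5*4+2=22  i=0*2+0=0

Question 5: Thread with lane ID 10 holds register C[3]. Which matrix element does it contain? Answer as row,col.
lane 10: grp=2 (10/4), tig=2 (10%4)
i=3: r=2+8=10, c=2*2+1=5

10,5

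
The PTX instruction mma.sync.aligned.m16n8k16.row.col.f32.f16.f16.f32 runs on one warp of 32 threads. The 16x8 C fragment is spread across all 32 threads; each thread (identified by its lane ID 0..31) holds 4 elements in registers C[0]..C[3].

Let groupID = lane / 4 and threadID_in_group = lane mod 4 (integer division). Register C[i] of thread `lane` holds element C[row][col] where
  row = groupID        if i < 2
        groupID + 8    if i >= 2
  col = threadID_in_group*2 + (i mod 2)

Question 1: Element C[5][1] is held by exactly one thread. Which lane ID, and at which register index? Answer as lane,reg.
r:5=>grp=5,rB=0  c:1=>tig=0,lo=1
L=5*4+0=20  i=0*2+1=1

20,1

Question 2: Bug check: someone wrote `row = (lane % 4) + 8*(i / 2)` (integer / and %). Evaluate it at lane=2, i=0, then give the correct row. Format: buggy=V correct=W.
buggy=2 correct=0

`(lane % 4) + 8*(i / 2)`[2,0]->2
lane 2->2/4=0, 2 mod 4=2
i=0  r:0+0->0  c:2·2+0->4
row: 2 vs 0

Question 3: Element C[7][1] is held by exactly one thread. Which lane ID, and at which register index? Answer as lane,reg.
r: 7->gid=7,r8=0  c: 1->tid=0,i&1=1
L=7*4+0=28  i=0*2+1=1

28,1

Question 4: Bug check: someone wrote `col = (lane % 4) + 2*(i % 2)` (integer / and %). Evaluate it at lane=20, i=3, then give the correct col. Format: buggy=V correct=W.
`(lane % 4) + 2*(i % 2)`[20,3]->2
lane 20: gid=5 (20/4), tid=0 (20%4)
i=3: r=5+8=13, c=0*2+1=1
col: 2 vs 1

buggy=2 correct=1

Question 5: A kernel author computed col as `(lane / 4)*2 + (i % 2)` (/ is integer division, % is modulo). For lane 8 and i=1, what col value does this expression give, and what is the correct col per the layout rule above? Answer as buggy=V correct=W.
buggy=5 correct=1

`(lane / 4)*2 + (i % 2)`[8,1]->5
lane 8->8/4=2, 8 mod 4=0
i=1  r:2+0->2  c:2·0+1->1
col: 5 vs 1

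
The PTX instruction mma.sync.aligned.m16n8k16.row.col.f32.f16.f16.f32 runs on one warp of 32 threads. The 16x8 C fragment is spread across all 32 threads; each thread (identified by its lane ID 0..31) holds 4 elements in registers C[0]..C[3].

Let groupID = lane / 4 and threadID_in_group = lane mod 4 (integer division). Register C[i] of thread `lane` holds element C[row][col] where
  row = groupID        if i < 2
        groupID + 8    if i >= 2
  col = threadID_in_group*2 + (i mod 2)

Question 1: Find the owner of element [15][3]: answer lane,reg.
r=15->g=7,rb=1  c=3->t=1,b0=1
L=7*4+1=29  i=1*2+1=3

29,3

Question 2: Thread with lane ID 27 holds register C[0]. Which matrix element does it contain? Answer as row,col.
6,6

lane 27->27/4=6, 27 mod 4=3
i=0  r:6+0->6  c:2·3+0->6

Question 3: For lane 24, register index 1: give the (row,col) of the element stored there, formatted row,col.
lane 24->24/4=6, 24 mod 4=0
i=1  r:6+0->6  c:2·0+1->1

6,1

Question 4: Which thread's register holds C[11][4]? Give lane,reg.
14,2

r=11->g=3,rb=1  c=4->t=2,b0=0
L=3*4+2=14  i=1*2+0=2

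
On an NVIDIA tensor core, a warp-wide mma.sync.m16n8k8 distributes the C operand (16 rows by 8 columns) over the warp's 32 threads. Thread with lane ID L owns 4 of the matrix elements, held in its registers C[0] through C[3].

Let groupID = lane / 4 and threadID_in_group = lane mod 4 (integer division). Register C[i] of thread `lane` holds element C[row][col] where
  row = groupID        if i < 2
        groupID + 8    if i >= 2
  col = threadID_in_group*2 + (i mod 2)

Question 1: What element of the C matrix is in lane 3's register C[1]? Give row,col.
0,7

lane 3→3/4=0, 3 mod 4=3
i=1  r:0+0→0  c:2·3+1→7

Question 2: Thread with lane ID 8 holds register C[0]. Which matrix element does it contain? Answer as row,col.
2,0

8: G=2,T=0
[0] (2+0,0*2+0) = (2,0)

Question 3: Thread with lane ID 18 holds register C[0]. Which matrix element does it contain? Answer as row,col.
L=18=>grp=18>>2=4, tig=18&3=2
[0]=>row 4+0=4  col 2·2+0=4

4,4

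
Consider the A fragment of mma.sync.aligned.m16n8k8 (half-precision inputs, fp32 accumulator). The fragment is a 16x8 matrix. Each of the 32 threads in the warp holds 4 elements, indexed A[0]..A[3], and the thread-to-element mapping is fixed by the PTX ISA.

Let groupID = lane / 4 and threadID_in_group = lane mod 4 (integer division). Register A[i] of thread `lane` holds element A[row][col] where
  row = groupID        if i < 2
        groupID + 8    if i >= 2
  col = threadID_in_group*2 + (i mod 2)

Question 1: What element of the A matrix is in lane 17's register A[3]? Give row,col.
L=17⇒gr=17>>2=4, th=17&3=1
[3]⇒row 4+8=12  col 1·2+1=3

12,3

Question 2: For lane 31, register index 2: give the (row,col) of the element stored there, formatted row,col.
15,6

lane 31->31/4=7, 31 mod 4=3
i=2  r:7+8->15  c:2·3+0->6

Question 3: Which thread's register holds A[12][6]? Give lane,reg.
r=12⇒gr=4,Rb=1  c=6⇒th=3,odd=0
L=4*4+3=19  i=1*2+0=2

19,2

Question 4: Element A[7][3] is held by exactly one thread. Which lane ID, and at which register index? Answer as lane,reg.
r: 7->gid=7,r8=0  c: 3->tid=1,i&1=1
L=7*4+1=29  i=0*2+1=1

29,1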